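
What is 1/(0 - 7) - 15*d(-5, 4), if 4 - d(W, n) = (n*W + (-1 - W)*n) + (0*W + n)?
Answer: -421/7 ≈ -60.143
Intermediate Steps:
d(W, n) = 4 - n - W*n - n*(-1 - W) (d(W, n) = 4 - ((n*W + (-1 - W)*n) + (0*W + n)) = 4 - ((W*n + n*(-1 - W)) + (0 + n)) = 4 - ((W*n + n*(-1 - W)) + n) = 4 - (n + W*n + n*(-1 - W)) = 4 + (-n - W*n - n*(-1 - W)) = 4 - n - W*n - n*(-1 - W))
1/(0 - 7) - 15*d(-5, 4) = 1/(0 - 7) - 15*4 = 1/(-7) - 60 = -⅐ - 60 = -421/7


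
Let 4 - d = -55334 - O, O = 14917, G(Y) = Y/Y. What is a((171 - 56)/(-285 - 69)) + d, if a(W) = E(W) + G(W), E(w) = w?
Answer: 24870509/354 ≈ 70256.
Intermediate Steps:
G(Y) = 1
a(W) = 1 + W (a(W) = W + 1 = 1 + W)
d = 70255 (d = 4 - (-55334 - 1*14917) = 4 - (-55334 - 14917) = 4 - 1*(-70251) = 4 + 70251 = 70255)
a((171 - 56)/(-285 - 69)) + d = (1 + (171 - 56)/(-285 - 69)) + 70255 = (1 + 115/(-354)) + 70255 = (1 + 115*(-1/354)) + 70255 = (1 - 115/354) + 70255 = 239/354 + 70255 = 24870509/354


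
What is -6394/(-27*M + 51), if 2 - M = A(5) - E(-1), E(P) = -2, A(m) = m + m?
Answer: -6394/321 ≈ -19.919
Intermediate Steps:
A(m) = 2*m
M = -10 (M = 2 - (2*5 - 1*(-2)) = 2 - (10 + 2) = 2 - 1*12 = 2 - 12 = -10)
-6394/(-27*M + 51) = -6394/(-27*(-10) + 51) = -6394/(270 + 51) = -6394/321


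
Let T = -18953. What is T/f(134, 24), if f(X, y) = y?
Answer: -18953/24 ≈ -789.71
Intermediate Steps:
T/f(134, 24) = -18953/24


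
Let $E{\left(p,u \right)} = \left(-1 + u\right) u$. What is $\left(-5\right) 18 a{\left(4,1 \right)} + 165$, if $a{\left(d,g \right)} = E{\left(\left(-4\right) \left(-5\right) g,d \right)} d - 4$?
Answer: $-3795$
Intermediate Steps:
$E{\left(p,u \right)} = u \left(-1 + u\right)$
$a{\left(d,g \right)} = -4 + d^{2} \left(-1 + d\right)$ ($a{\left(d,g \right)} = d \left(-1 + d\right) d - 4 = d^{2} \left(-1 + d\right) - 4 = -4 + d^{2} \left(-1 + d\right)$)
$\left(-5\right) 18 a{\left(4,1 \right)} + 165 = \left(-5\right) 18 \left(-4 + 4^{2} \left(-1 + 4\right)\right) + 165 = - 90 \left(-4 + 16 \cdot 3\right) + 165 = - 90 \left(-4 + 48\right) + 165 = \left(-90\right) 44 + 165 = -3960 + 165 = -3795$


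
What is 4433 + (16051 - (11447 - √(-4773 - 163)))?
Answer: 9037 + 2*I*√1234 ≈ 9037.0 + 70.257*I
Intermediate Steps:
4433 + (16051 - (11447 - √(-4773 - 163))) = 4433 + (16051 - (11447 - √(-4936))) = 4433 + (16051 - (11447 - 2*I*√1234)) = 4433 + (16051 + (-11447 + 2*I*√1234)) = 4433 + (4604 + 2*I*√1234) = 9037 + 2*I*√1234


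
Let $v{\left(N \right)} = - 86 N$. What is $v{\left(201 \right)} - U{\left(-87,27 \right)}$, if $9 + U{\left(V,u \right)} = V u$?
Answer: $-14928$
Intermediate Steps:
$U{\left(V,u \right)} = -9 + V u$
$v{\left(201 \right)} - U{\left(-87,27 \right)} = \left(-86\right) 201 - \left(-9 - 2349\right) = -17286 - \left(-9 - 2349\right) = -17286 - -2358 = -17286 + 2358 = -14928$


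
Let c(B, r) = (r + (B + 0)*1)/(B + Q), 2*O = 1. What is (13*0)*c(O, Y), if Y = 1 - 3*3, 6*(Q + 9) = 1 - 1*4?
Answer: 0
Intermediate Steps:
Q = -19/2 (Q = -9 + (1 - 1*4)/6 = -9 + (1 - 4)/6 = -9 + (⅙)*(-3) = -9 - ½ = -19/2 ≈ -9.5000)
O = ½ (O = (½)*1 = ½ ≈ 0.50000)
Y = -8 (Y = 1 - 9 = -8)
c(B, r) = (B + r)/(-19/2 + B) (c(B, r) = (r + (B + 0)*1)/(B - 19/2) = (r + B*1)/(-19/2 + B) = (r + B)/(-19/2 + B) = (B + r)/(-19/2 + B))
(13*0)*c(O, Y) = (13*0)*(2*(½ - 8)/(-19 + 2*(½))) = 0*(2*(-15/2)/(-19 + 1)) = 0*(2*(-15/2)/(-18)) = 0*(2*(-1/18)*(-15/2)) = 0*(⅚) = 0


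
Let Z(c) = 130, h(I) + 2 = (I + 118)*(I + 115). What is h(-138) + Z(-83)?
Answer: 588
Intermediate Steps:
h(I) = -2 + (115 + I)*(118 + I) (h(I) = -2 + (I + 118)*(I + 115) = -2 + (118 + I)*(115 + I) = -2 + (115 + I)*(118 + I))
h(-138) + Z(-83) = (13568 + (-138)**2 + 233*(-138)) + 130 = (13568 + 19044 - 32154) + 130 = 458 + 130 = 588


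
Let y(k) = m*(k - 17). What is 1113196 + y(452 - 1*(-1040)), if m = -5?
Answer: 1105821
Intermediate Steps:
y(k) = 85 - 5*k (y(k) = -5*(k - 17) = -5*(-17 + k) = 85 - 5*k)
1113196 + y(452 - 1*(-1040)) = 1113196 + (85 - 5*(452 - 1*(-1040))) = 1113196 + (85 - 5*(452 + 1040)) = 1113196 + (85 - 5*1492) = 1113196 + (85 - 7460) = 1113196 - 7375 = 1105821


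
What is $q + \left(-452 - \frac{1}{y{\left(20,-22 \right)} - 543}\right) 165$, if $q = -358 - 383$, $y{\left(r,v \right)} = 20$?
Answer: $- \frac{39392718}{523} \approx -75321.0$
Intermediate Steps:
$q = -741$ ($q = -358 - 383 = -741$)
$q + \left(-452 - \frac{1}{y{\left(20,-22 \right)} - 543}\right) 165 = -741 + \left(-452 - \frac{1}{20 - 543}\right) 165 = -741 + \left(-452 - \frac{1}{-523}\right) 165 = -741 + \left(-452 - - \frac{1}{523}\right) 165 = -741 + \left(-452 + \frac{1}{523}\right) 165 = -741 - \frac{39005175}{523} = - \frac{39392718}{523}$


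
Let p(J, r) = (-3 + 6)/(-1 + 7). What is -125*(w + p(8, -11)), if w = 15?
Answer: -3875/2 ≈ -1937.5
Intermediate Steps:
p(J, r) = ½ (p(J, r) = 3/6 = 3*(⅙) = ½)
-125*(w + p(8, -11)) = -125*(15 + ½) = -125*31/2 = -3875/2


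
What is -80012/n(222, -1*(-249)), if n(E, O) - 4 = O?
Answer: -80012/253 ≈ -316.25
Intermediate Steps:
n(E, O) = 4 + O
-80012/n(222, -1*(-249)) = -80012/(4 - 1*(-249)) = -80012/(4 + 249) = -80012/253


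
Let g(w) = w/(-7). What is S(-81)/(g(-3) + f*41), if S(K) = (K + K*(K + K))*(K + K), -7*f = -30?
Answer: -1643166/137 ≈ -11994.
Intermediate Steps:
f = 30/7 (f = -⅐*(-30) = 30/7 ≈ 4.2857)
g(w) = -w/7 (g(w) = w*(-⅐) = -w/7)
S(K) = 2*K*(K + 2*K²) (S(K) = (K + K*(2*K))*(2*K) = (K + 2*K²)*(2*K) = 2*K*(K + 2*K²))
S(-81)/(g(-3) + f*41) = ((-81)²*(2 + 4*(-81)))/(-⅐*(-3) + (30/7)*41) = (6561*(2 - 324))/(3/7 + 1230/7) = (6561*(-322))/(1233/7) = -2112642*7/1233 = -1643166/137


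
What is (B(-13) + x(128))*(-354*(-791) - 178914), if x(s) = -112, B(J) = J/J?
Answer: -11222100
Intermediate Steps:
B(J) = 1
(B(-13) + x(128))*(-354*(-791) - 178914) = (1 - 112)*(-354*(-791) - 178914) = -111*(280014 - 178914) = -111*101100 = -11222100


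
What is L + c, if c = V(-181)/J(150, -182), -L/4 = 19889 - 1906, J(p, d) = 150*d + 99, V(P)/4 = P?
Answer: -1956621608/27201 ≈ -71932.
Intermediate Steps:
V(P) = 4*P
J(p, d) = 99 + 150*d
L = -71932 (L = -4*(19889 - 1906) = -4*17983 = -71932)
c = 724/27201 (c = (4*(-181))/(99 + 150*(-182)) = -724/(99 - 27300) = -724/(-27201) = -724*(-1/27201) = 724/27201 ≈ 0.026617)
L + c = -71932 + 724/27201 = -1956621608/27201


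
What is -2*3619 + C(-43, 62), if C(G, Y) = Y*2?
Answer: -7114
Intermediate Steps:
C(G, Y) = 2*Y
-2*3619 + C(-43, 62) = -2*3619 + 2*62 = -7238 + 124 = -7114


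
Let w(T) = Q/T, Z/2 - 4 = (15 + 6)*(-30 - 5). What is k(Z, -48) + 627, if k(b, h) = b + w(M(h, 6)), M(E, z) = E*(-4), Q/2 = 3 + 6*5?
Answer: -26709/32 ≈ -834.66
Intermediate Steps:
Q = 66 (Q = 2*(3 + 6*5) = 2*(3 + 30) = 2*33 = 66)
M(E, z) = -4*E
Z = -1462 (Z = 8 + 2*((15 + 6)*(-30 - 5)) = 8 + 2*(21*(-35)) = 8 + 2*(-735) = 8 - 1470 = -1462)
w(T) = 66/T
k(b, h) = b - 33/(2*h) (k(b, h) = b + 66/((-4*h)) = b + 66*(-1/(4*h)) = b - 33/(2*h))
k(Z, -48) + 627 = (-1462 - 33/2/(-48)) + 627 = (-1462 - 33/2*(-1/48)) + 627 = (-1462 + 11/32) + 627 = -46773/32 + 627 = -26709/32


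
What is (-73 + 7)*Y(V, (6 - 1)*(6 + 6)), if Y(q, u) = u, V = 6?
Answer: -3960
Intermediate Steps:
(-73 + 7)*Y(V, (6 - 1)*(6 + 6)) = (-73 + 7)*((6 - 1)*(6 + 6)) = -330*12 = -66*60 = -3960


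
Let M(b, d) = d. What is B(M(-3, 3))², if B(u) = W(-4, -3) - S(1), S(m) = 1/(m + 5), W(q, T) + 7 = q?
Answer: 4489/36 ≈ 124.69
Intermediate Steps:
W(q, T) = -7 + q
S(m) = 1/(5 + m)
B(u) = -67/6 (B(u) = (-7 - 4) - 1/(5 + 1) = -11 - 1/6 = -11 - 1*⅙ = -11 - ⅙ = -67/6)
B(M(-3, 3))² = (-67/6)² = 4489/36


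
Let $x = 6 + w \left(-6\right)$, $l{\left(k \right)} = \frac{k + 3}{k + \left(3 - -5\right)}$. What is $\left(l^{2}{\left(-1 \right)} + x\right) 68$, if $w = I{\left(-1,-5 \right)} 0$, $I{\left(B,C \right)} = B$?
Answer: $\frac{20264}{49} \approx 413.55$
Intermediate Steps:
$w = 0$ ($w = \left(-1\right) 0 = 0$)
$l{\left(k \right)} = \frac{3 + k}{8 + k}$ ($l{\left(k \right)} = \frac{3 + k}{k + \left(3 + 5\right)} = \frac{3 + k}{k + 8} = \frac{3 + k}{8 + k}$)
$x = 6$ ($x = 6 + 0 \left(-6\right) = 6 + 0 = 6$)
$\left(l^{2}{\left(-1 \right)} + x\right) 68 = \left(\left(\frac{3 - 1}{8 - 1}\right)^{2} + 6\right) 68 = \left(\left(\frac{1}{7} \cdot 2\right)^{2} + 6\right) 68 = \left(\left(\frac{2}{7}\right)^{2} + 6\right) 68 = \left(\frac{4}{49} + 6\right) 68 = \frac{298}{49} \cdot 68 = \frac{20264}{49}$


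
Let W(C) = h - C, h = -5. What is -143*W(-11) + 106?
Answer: -752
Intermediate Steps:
W(C) = -5 - C
-143*W(-11) + 106 = -143*(-5 - 1*(-11)) + 106 = -143*(-5 + 11) + 106 = -143*6 + 106 = -858 + 106 = -752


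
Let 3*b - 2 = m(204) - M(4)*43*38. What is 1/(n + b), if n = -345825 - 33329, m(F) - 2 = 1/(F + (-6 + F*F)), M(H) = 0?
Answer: -125442/47561668811 ≈ -2.6375e-6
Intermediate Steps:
m(F) = 2 + 1/(-6 + F + F²) (m(F) = 2 + 1/(F + (-6 + F*F)) = 2 + 1/(F + (-6 + F²)) = 2 + 1/(-6 + F + F²))
n = -379154
b = 167257/125442 (b = ⅔ + ((-11 + 2*204 + 2*204²)/(-6 + 204 + 204²) - 0*43*38)/3 = ⅔ + ((-11 + 408 + 2*41616)/(-6 + 204 + 41616) - 0*38)/3 = ⅔ + ((-11 + 408 + 83232)/41814 - 1*0)/3 = ⅔ + ((1/41814)*83629 + 0)/3 = ⅔ + (83629/41814 + 0)/3 = ⅔ + (⅓)*(83629/41814) = ⅔ + 83629/125442 = 167257/125442 ≈ 1.3333)
1/(n + b) = 1/(-379154 + 167257/125442) = 1/(-47561668811/125442) = -125442/47561668811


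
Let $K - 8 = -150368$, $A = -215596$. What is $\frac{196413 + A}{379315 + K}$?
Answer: $- \frac{19183}{228955} \approx -0.083785$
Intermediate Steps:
$K = -150360$ ($K = 8 - 150368 = -150360$)
$\frac{196413 + A}{379315 + K} = \frac{196413 - 215596}{379315 - 150360} = - \frac{19183}{228955}$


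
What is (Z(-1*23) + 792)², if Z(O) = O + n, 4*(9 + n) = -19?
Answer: 9126441/16 ≈ 5.7040e+5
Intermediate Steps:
n = -55/4 (n = -9 + (¼)*(-19) = -9 - 19/4 = -55/4 ≈ -13.750)
Z(O) = -55/4 + O (Z(O) = O - 55/4 = -55/4 + O)
(Z(-1*23) + 792)² = ((-55/4 - 1*23) + 792)² = ((-55/4 - 23) + 792)² = (-147/4 + 792)² = (3021/4)² = 9126441/16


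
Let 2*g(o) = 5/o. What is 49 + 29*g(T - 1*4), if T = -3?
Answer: 541/14 ≈ 38.643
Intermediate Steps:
g(o) = 5/(2*o) (g(o) = (5/o)/2 = 5/(2*o))
49 + 29*g(T - 1*4) = 49 + 29*(5/(2*(-3 - 1*4))) = 49 + 29*(5/(2*(-3 - 4))) = 49 + 29*((5/2)/(-7)) = 49 + 29*((5/2)*(-⅐)) = 49 + 29*(-5/14) = 49 - 145/14 = 541/14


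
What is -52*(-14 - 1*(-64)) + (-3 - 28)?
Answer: -2631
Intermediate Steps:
-52*(-14 - 1*(-64)) + (-3 - 28) = -52*(-14 + 64) - 31 = -52*50 - 31 = -2600 - 31 = -2631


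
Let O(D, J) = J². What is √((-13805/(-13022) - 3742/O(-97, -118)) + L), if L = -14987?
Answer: I*√2211521612155205/384149 ≈ 122.42*I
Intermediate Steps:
√((-13805/(-13022) - 3742/O(-97, -118)) + L) = √((-13805/(-13022) - 3742/((-118)²)) - 14987) = √((-13805*(-1/13022) - 3742/13924) - 14987) = √((13805/13022 - 3742*1/13924) - 14987) = √((13805/13022 - 1871/6962) - 14987) = √(17936562/22664791 - 14987) = √(-339659286155/22664791) = I*√2211521612155205/384149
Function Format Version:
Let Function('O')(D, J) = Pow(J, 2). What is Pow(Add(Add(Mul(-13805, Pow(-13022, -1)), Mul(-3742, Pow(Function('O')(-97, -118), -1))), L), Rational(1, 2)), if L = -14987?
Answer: Mul(Rational(1, 384149), I, Pow(2211521612155205, Rational(1, 2))) ≈ Mul(122.42, I)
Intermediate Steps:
Pow(Add(Add(Mul(-13805, Pow(-13022, -1)), Mul(-3742, Pow(Function('O')(-97, -118), -1))), L), Rational(1, 2)) = Pow(Add(Add(Mul(-13805, Pow(-13022, -1)), Mul(-3742, Pow(Pow(-118, 2), -1))), -14987), Rational(1, 2)) = Pow(Add(Add(Mul(-13805, Rational(-1, 13022)), Mul(-3742, Pow(13924, -1))), -14987), Rational(1, 2)) = Pow(Add(Add(Rational(13805, 13022), Mul(-3742, Rational(1, 13924))), -14987), Rational(1, 2)) = Pow(Add(Add(Rational(13805, 13022), Rational(-1871, 6962)), -14987), Rational(1, 2)) = Pow(Add(Rational(17936562, 22664791), -14987), Rational(1, 2)) = Pow(Rational(-339659286155, 22664791), Rational(1, 2)) = Mul(Rational(1, 384149), I, Pow(2211521612155205, Rational(1, 2)))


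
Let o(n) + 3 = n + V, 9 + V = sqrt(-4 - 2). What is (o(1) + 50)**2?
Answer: (39 + I*sqrt(6))**2 ≈ 1515.0 + 191.06*I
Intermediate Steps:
V = -9 + I*sqrt(6) (V = -9 + sqrt(-4 - 2) = -9 + sqrt(-6) = -9 + I*sqrt(6) ≈ -9.0 + 2.4495*I)
o(n) = -12 + n + I*sqrt(6) (o(n) = -3 + (n + (-9 + I*sqrt(6))) = -3 + (-9 + n + I*sqrt(6)) = -12 + n + I*sqrt(6))
(o(1) + 50)**2 = ((-12 + 1 + I*sqrt(6)) + 50)**2 = ((-11 + I*sqrt(6)) + 50)**2 = (39 + I*sqrt(6))**2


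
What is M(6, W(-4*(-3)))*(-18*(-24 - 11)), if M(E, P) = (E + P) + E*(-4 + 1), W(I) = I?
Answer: 0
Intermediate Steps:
M(E, P) = P - 2*E (M(E, P) = (E + P) + E*(-3) = (E + P) - 3*E = P - 2*E)
M(6, W(-4*(-3)))*(-18*(-24 - 11)) = (-4*(-3) - 2*6)*(-18*(-24 - 11)) = (12 - 12)*(-18*(-35)) = 0*630 = 0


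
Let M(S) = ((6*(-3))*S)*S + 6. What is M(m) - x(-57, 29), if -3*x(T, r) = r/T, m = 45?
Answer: -6231953/171 ≈ -36444.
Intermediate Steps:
x(T, r) = -r/(3*T)
M(S) = 6 - 18*S² (M(S) = (-18*S)*S + 6 = -18*S² + 6 = 6 - 18*S²)
M(m) - x(-57, 29) = (6 - 18*45²) - (-1)*29/(3*(-57)) = (6 - 18*2025) - (-1)*29*(-1)/(3*57) = (6 - 36450) - 1*29/171 = -36444 - 29/171 = -6231953/171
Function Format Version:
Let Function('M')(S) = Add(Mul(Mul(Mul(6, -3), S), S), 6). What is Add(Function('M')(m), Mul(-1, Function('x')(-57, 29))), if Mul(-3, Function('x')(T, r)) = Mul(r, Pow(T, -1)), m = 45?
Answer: Rational(-6231953, 171) ≈ -36444.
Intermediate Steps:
Function('x')(T, r) = Mul(Rational(-1, 3), r, Pow(T, -1)) (Function('x')(T, r) = Mul(Rational(-1, 3), Mul(r, Pow(T, -1))) = Mul(Rational(-1, 3), r, Pow(T, -1)))
Function('M')(S) = Add(6, Mul(-18, Pow(S, 2))) (Function('M')(S) = Add(Mul(Mul(-18, S), S), 6) = Add(Mul(-18, Pow(S, 2)), 6) = Add(6, Mul(-18, Pow(S, 2))))
Add(Function('M')(m), Mul(-1, Function('x')(-57, 29))) = Add(Add(6, Mul(-18, Pow(45, 2))), Mul(-1, Mul(Rational(-1, 3), 29, Pow(-57, -1)))) = Add(Add(6, Mul(-18, 2025)), Mul(-1, Mul(Rational(-1, 3), 29, Rational(-1, 57)))) = Add(Add(6, -36450), Mul(-1, Rational(29, 171))) = Add(-36444, Rational(-29, 171)) = Rational(-6231953, 171)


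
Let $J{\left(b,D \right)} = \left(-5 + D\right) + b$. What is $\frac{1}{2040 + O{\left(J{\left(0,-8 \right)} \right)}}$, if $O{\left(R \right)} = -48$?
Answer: $\frac{1}{1992} \approx 0.00050201$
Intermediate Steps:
$J{\left(b,D \right)} = -5 + D + b$
$\frac{1}{2040 + O{\left(J{\left(0,-8 \right)} \right)}} = \frac{1}{2040 - 48} = \frac{1}{1992}$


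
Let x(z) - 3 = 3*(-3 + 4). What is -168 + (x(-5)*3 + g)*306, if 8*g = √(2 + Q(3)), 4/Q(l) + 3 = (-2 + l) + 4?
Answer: 10833/2 ≈ 5416.5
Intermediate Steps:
Q(l) = 4/(-1 + l) (Q(l) = 4/(-3 + ((-2 + l) + 4)) = 4/(-3 + (2 + l)) = 4/(-1 + l))
x(z) = 6 (x(z) = 3 + 3*(-3 + 4) = 3 + 3*1 = 3 + 3 = 6)
g = ¼ (g = √(2 + 4/(-1 + 3))/8 = √(2 + 4/2)/8 = √(2 + 4*(½))/8 = √(2 + 2)/8 = √4/8 = (⅛)*2 = ¼ ≈ 0.25000)
-168 + (x(-5)*3 + g)*306 = -168 + (6*3 + ¼)*306 = -168 + (18 + ¼)*306 = -168 + (73/4)*306 = -168 + 11169/2 = 10833/2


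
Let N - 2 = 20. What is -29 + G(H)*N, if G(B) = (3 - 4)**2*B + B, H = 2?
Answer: 59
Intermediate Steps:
N = 22 (N = 2 + 20 = 22)
G(B) = 2*B (G(B) = (-1)**2*B + B = 1*B + B = B + B = 2*B)
-29 + G(H)*N = -29 + (2*2)*22 = -29 + 4*22 = -29 + 88 = 59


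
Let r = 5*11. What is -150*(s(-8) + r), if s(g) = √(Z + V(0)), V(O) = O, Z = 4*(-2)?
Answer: -8250 - 300*I*√2 ≈ -8250.0 - 424.26*I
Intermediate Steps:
Z = -8
s(g) = 2*I*√2 (s(g) = √(-8 + 0) = √(-8) = 2*I*√2)
r = 55
-150*(s(-8) + r) = -150*(2*I*√2 + 55) = -150*(55 + 2*I*√2) = -8250 - 300*I*√2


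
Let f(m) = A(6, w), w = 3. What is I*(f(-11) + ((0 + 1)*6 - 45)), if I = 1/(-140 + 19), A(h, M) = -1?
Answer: 40/121 ≈ 0.33058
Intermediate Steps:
I = -1/121 (I = 1/(-121) = -1/121 ≈ -0.0082645)
f(m) = -1
I*(f(-11) + ((0 + 1)*6 - 45)) = -(-1 + ((0 + 1)*6 - 45))/121 = -(-1 + (1*6 - 45))/121 = -(-1 + (6 - 45))/121 = -(-1 - 39)/121 = -1/121*(-40) = 40/121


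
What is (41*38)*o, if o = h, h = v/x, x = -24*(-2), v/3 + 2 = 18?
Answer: 1558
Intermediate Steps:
v = 48 (v = -6 + 3*18 = -6 + 54 = 48)
x = 48
h = 1 (h = 48/48 = 48*(1/48) = 1)
o = 1
(41*38)*o = (41*38)*1 = 1558*1 = 1558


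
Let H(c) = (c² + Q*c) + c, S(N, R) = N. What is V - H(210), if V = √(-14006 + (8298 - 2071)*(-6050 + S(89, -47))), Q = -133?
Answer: -16380 + I*√37133153 ≈ -16380.0 + 6093.7*I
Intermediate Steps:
H(c) = c² - 132*c (H(c) = (c² - 133*c) + c = c² - 132*c)
V = I*√37133153 (V = √(-14006 + (8298 - 2071)*(-6050 + 89)) = √(-14006 + 6227*(-5961)) = √(-14006 - 37119147) = √(-37133153) = I*√37133153 ≈ 6093.7*I)
V - H(210) = I*√37133153 - 210*(-132 + 210) = I*√37133153 - 210*78 = I*√37133153 - 1*16380 = I*√37133153 - 16380 = -16380 + I*√37133153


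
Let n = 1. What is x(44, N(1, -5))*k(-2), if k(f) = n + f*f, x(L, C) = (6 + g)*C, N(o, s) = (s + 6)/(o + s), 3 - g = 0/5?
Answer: -45/4 ≈ -11.250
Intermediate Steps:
g = 3 (g = 3 - 0/5 = 3 - 1*0 = 3 + 0 = 3)
N(o, s) = (6 + s)/(o + s)
x(L, C) = 9*C (x(L, C) = (6 + 3)*C = 9*C)
k(f) = 1 + f² (k(f) = 1 + f*f = 1 + f²)
x(44, N(1, -5))*k(-2) = (9*((6 - 5)/(1 - 5)))*(1 + (-2)²) = (9*(1/(-4)))*(1 + 4) = (9*(-¼*1))*5 = (9*(-¼))*5 = -9/4*5 = -45/4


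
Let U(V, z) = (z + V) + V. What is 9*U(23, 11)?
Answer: 513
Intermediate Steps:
U(V, z) = z + 2*V (U(V, z) = (V + z) + V = z + 2*V)
9*U(23, 11) = 9*(11 + 2*23) = 9*(11 + 46) = 9*57 = 513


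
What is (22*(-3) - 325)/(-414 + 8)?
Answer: 391/406 ≈ 0.96305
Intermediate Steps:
(22*(-3) - 325)/(-414 + 8) = (-66 - 325)/(-406) = -391*(-1/406) = 391/406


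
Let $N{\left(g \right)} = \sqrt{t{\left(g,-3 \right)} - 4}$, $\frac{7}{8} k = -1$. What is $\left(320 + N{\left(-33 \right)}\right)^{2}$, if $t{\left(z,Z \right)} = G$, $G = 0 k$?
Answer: $102396 + 1280 i \approx 1.024 \cdot 10^{5} + 1280.0 i$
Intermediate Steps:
$k = - \frac{8}{7}$ ($k = \frac{8}{7} \left(-1\right) = - \frac{8}{7} \approx -1.1429$)
$G = 0$ ($G = 0 \left(- \frac{8}{7}\right) = 0$)
$t{\left(z,Z \right)} = 0$
$N{\left(g \right)} = 2 i$ ($N{\left(g \right)} = \sqrt{0 - 4} = \sqrt{-4} = 2 i$)
$\left(320 + N{\left(-33 \right)}\right)^{2} = \left(320 + 2 i\right)^{2}$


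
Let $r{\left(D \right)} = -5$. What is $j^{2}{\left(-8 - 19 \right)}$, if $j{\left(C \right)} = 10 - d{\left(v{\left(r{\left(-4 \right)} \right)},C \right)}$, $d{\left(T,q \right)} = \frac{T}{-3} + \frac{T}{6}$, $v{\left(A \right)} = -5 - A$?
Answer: $100$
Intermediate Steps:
$d{\left(T,q \right)} = - \frac{T}{6}$ ($d{\left(T,q \right)} = T \left(- \frac{1}{3}\right) + T \frac{1}{6} = - \frac{T}{3} + \frac{T}{6} = - \frac{T}{6}$)
$j{\left(C \right)} = 10$ ($j{\left(C \right)} = 10 - - \frac{-5 - -5}{6} = 10 - - \frac{-5 + 5}{6} = 10 - \left(- \frac{1}{6}\right) 0 = 10 - 0 = 10 + 0 = 10$)
$j^{2}{\left(-8 - 19 \right)} = 10^{2} = 100$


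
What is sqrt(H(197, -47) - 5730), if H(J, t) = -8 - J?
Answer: I*sqrt(5935) ≈ 77.039*I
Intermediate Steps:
sqrt(H(197, -47) - 5730) = sqrt((-8 - 1*197) - 5730) = sqrt((-8 - 197) - 5730) = sqrt(-205 - 5730) = sqrt(-5935) = I*sqrt(5935)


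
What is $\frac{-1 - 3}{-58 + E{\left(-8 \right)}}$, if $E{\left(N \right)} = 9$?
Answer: $\frac{4}{49} \approx 0.081633$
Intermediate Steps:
$\frac{-1 - 3}{-58 + E{\left(-8 \right)}} = \frac{-1 - 3}{-58 + 9} = \frac{-1 - 3}{-49} = \left(-4\right) \left(- \frac{1}{49}\right) = \frac{4}{49}$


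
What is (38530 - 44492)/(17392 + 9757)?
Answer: -5962/27149 ≈ -0.21960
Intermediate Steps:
(38530 - 44492)/(17392 + 9757) = -5962/27149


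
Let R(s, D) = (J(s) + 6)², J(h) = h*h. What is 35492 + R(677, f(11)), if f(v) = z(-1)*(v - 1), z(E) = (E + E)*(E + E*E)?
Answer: 210071007717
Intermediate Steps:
z(E) = 2*E*(E + E²) (z(E) = (2*E)*(E + E²) = 2*E*(E + E²))
J(h) = h²
f(v) = 0 (f(v) = (2*(-1)²*(1 - 1))*(v - 1) = (2*1*0)*(-1 + v) = 0*(-1 + v) = 0)
R(s, D) = (6 + s²)² (R(s, D) = (s² + 6)² = (6 + s²)²)
35492 + R(677, f(11)) = 35492 + (6 + 677²)² = 35492 + (6 + 458329)² = 35492 + 458335² = 35492 + 210070972225 = 210071007717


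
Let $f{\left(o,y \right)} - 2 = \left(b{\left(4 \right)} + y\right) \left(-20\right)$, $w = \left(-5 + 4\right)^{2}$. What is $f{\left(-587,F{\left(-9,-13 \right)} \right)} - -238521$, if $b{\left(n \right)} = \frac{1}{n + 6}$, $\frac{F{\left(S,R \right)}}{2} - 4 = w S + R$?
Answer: $239241$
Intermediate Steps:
$w = 1$ ($w = \left(-1\right)^{2} = 1$)
$F{\left(S,R \right)} = 8 + 2 R + 2 S$ ($F{\left(S,R \right)} = 8 + 2 \left(1 S + R\right) = 8 + 2 \left(S + R\right) = 8 + 2 \left(R + S\right) = 8 + \left(2 R + 2 S\right) = 8 + 2 R + 2 S$)
$b{\left(n \right)} = \frac{1}{6 + n}$
$f{\left(o,y \right)} = - 20 y$ ($f{\left(o,y \right)} = 2 + \left(\frac{1}{6 + 4} + y\right) \left(-20\right) = 2 + \left(\frac{1}{10} + y\right) \left(-20\right) = 2 - \left(2 + 20 y\right) = - 20 y$)
$f{\left(-587,F{\left(-9,-13 \right)} \right)} - -238521 = - 20 \left(8 + 2 \left(-13\right) + 2 \left(-9\right)\right) - -238521 = - 20 \left(8 - 26 - 18\right) + 238521 = \left(-20\right) \left(-36\right) + 238521 = 720 + 238521 = 239241$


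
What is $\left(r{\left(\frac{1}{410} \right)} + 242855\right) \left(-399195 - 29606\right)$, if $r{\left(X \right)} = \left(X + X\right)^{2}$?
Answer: $- \frac{4376335020010176}{42025} \approx -1.0414 \cdot 10^{11}$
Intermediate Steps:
$r{\left(X \right)} = 4 X^{2}$ ($r{\left(X \right)} = \left(2 X\right)^{2} = 4 X^{2}$)
$\left(r{\left(\frac{1}{410} \right)} + 242855\right) \left(-399195 - 29606\right) = \left(4 \left(\frac{1}{410}\right)^{2} + 242855\right) \left(-399195 - 29606\right) = \left(\frac{4}{168100} + 242855\right) \left(-428801\right) = \left(4 \cdot \frac{1}{168100} + 242855\right) \left(-428801\right) = \left(\frac{1}{42025} + 242855\right) \left(-428801\right) = \frac{10205981376}{42025} \left(-428801\right) = - \frac{4376335020010176}{42025}$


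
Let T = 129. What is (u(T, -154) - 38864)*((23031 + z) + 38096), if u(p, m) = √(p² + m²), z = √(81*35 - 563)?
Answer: -(38864 - √40357)*(61127 + 4*√142) ≈ -2.3652e+9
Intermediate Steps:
z = 4*√142 (z = √(2835 - 563) = √2272 = 4*√142 ≈ 47.666)
u(p, m) = √(m² + p²)
(u(T, -154) - 38864)*((23031 + z) + 38096) = (√((-154)² + 129²) - 38864)*((23031 + 4*√142) + 38096) = (√(23716 + 16641) - 38864)*(61127 + 4*√142) = (√40357 - 38864)*(61127 + 4*√142) = (-38864 + √40357)*(61127 + 4*√142)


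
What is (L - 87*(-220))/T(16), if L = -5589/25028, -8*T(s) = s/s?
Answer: -958060662/6257 ≈ -1.5312e+5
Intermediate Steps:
T(s) = -1/8 (T(s) = -s/(8*s) = -1/8*1 = -1/8)
L = -5589/25028 (L = -5589*1/25028 = -5589/25028 ≈ -0.22331)
(L - 87*(-220))/T(16) = (-5589/25028 - 87*(-220))/(-1/8) = (-5589/25028 - 1*(-19140))*(-8) = (-5589/25028 + 19140)*(-8) = (479030331/25028)*(-8) = -958060662/6257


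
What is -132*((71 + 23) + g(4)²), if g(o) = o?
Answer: -14520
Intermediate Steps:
-132*((71 + 23) + g(4)²) = -132*((71 + 23) + 4²) = -132*(94 + 16) = -132*110 = -14520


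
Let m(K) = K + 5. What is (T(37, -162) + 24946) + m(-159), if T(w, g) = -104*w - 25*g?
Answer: 24994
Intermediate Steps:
m(K) = 5 + K
(T(37, -162) + 24946) + m(-159) = ((-104*37 - 25*(-162)) + 24946) + (5 - 159) = ((-3848 + 4050) + 24946) - 154 = (202 + 24946) - 154 = 25148 - 154 = 24994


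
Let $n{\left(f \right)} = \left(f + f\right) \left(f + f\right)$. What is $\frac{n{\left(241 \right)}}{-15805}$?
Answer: $- \frac{232324}{15805} \approx -14.699$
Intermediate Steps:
$n{\left(f \right)} = 4 f^{2}$ ($n{\left(f \right)} = 2 f 2 f = 4 f^{2}$)
$\frac{n{\left(241 \right)}}{-15805} = \frac{4 \cdot 241^{2}}{-15805} = 4 \cdot 58081 \left(- \frac{1}{15805}\right) = 232324 \left(- \frac{1}{15805}\right) = - \frac{232324}{15805}$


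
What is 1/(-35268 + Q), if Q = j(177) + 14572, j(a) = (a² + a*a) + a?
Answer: 1/42139 ≈ 2.3731e-5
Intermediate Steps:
j(a) = a + 2*a² (j(a) = (a² + a²) + a = 2*a² + a = a + 2*a²)
Q = 77407 (Q = 177*(1 + 2*177) + 14572 = 177*(1 + 354) + 14572 = 177*355 + 14572 = 62835 + 14572 = 77407)
1/(-35268 + Q) = 1/(-35268 + 77407) = 1/42139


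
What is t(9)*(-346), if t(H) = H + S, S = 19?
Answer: -9688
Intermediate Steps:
t(H) = 19 + H (t(H) = H + 19 = 19 + H)
t(9)*(-346) = (19 + 9)*(-346) = 28*(-346) = -9688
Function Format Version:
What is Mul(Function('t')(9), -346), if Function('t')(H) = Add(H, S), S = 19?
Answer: -9688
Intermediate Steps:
Function('t')(H) = Add(19, H) (Function('t')(H) = Add(H, 19) = Add(19, H))
Mul(Function('t')(9), -346) = Mul(Add(19, 9), -346) = Mul(28, -346) = -9688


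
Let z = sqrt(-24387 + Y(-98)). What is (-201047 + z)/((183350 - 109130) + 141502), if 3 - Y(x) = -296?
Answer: -201047/215722 + I*sqrt(6022)/107861 ≈ -0.93197 + 0.00071946*I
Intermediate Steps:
Y(x) = 299 (Y(x) = 3 - 1*(-296) = 3 + 296 = 299)
z = 2*I*sqrt(6022) (z = sqrt(-24387 + 299) = sqrt(-24088) = 2*I*sqrt(6022) ≈ 155.2*I)
(-201047 + z)/((183350 - 109130) + 141502) = (-201047 + 2*I*sqrt(6022))/((183350 - 109130) + 141502) = (-201047 + 2*I*sqrt(6022))/(74220 + 141502) = (-201047 + 2*I*sqrt(6022))/215722 = (-201047 + 2*I*sqrt(6022))*(1/215722) = -201047/215722 + I*sqrt(6022)/107861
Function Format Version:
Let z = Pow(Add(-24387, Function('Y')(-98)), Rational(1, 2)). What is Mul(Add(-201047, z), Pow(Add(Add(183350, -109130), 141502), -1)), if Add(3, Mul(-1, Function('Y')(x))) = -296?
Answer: Add(Rational(-201047, 215722), Mul(Rational(1, 107861), I, Pow(6022, Rational(1, 2)))) ≈ Add(-0.93197, Mul(0.00071946, I))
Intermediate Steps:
Function('Y')(x) = 299 (Function('Y')(x) = Add(3, Mul(-1, -296)) = Add(3, 296) = 299)
z = Mul(2, I, Pow(6022, Rational(1, 2))) (z = Pow(Add(-24387, 299), Rational(1, 2)) = Pow(-24088, Rational(1, 2)) = Mul(2, I, Pow(6022, Rational(1, 2))) ≈ Mul(155.20, I))
Mul(Add(-201047, z), Pow(Add(Add(183350, -109130), 141502), -1)) = Mul(Add(-201047, Mul(2, I, Pow(6022, Rational(1, 2)))), Pow(Add(Add(183350, -109130), 141502), -1)) = Mul(Add(-201047, Mul(2, I, Pow(6022, Rational(1, 2)))), Pow(Add(74220, 141502), -1)) = Mul(Add(-201047, Mul(2, I, Pow(6022, Rational(1, 2)))), Pow(215722, -1)) = Mul(Add(-201047, Mul(2, I, Pow(6022, Rational(1, 2)))), Rational(1, 215722)) = Add(Rational(-201047, 215722), Mul(Rational(1, 107861), I, Pow(6022, Rational(1, 2))))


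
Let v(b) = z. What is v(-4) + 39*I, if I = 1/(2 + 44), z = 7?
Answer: 361/46 ≈ 7.8478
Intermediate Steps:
v(b) = 7
I = 1/46 ≈ 0.021739
v(-4) + 39*I = 7 + 39*(1/46) = 7 + 39/46 = 361/46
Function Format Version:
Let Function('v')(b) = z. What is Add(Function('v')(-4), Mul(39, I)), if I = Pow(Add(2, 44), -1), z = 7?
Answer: Rational(361, 46) ≈ 7.8478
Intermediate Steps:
Function('v')(b) = 7
I = Rational(1, 46) (I = Pow(46, -1) = Rational(1, 46) ≈ 0.021739)
Add(Function('v')(-4), Mul(39, I)) = Add(7, Mul(39, Rational(1, 46))) = Add(7, Rational(39, 46)) = Rational(361, 46)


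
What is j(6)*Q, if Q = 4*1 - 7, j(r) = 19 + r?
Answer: -75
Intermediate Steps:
Q = -3 (Q = 4 - 7 = -3)
j(6)*Q = (19 + 6)*(-3) = 25*(-3) = -75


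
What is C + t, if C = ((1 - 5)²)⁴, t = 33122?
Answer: 98658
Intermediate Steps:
C = 65536 (C = ((-4)²)⁴ = 16⁴ = 65536)
C + t = 65536 + 33122 = 98658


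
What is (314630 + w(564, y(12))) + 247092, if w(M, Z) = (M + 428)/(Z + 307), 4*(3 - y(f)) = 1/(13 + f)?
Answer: 17412919478/30999 ≈ 5.6173e+5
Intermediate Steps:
y(f) = 3 - 1/(4*(13 + f))
w(M, Z) = (428 + M)/(307 + Z)
(314630 + w(564, y(12))) + 247092 = (314630 + (428 + 564)/(307 + (155 + 12*12)/(4*(13 + 12)))) + 247092 = (314630 + 992/(307 + (1/4)*(155 + 144)/25)) + 247092 = (314630 + 992/(307 + (1/4)*(1/25)*299)) + 247092 = (314630 + 992/(307 + 299/100)) + 247092 = (314630 + 992/(30999/100)) + 247092 = (314630 + (100/30999)*992) + 247092 = (314630 + 99200/30999) + 247092 = 9753314570/30999 + 247092 = 17412919478/30999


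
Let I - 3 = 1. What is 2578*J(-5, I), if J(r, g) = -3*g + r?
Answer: -43826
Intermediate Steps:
I = 4 (I = 3 + 1 = 4)
J(r, g) = r - 3*g
2578*J(-5, I) = 2578*(-5 - 3*4) = 2578*(-5 - 12) = 2578*(-17) = -43826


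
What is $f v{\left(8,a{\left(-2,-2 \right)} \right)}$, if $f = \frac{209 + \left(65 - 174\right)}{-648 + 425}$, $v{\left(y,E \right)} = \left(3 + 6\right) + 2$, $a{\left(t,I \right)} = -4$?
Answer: $- \frac{1100}{223} \approx -4.9327$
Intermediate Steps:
$v{\left(y,E \right)} = 11$ ($v{\left(y,E \right)} = 9 + 2 = 11$)
$f = - \frac{100}{223}$ ($f = \frac{209 - 109}{-223} = 100 \left(- \frac{1}{223}\right) = - \frac{100}{223} \approx -0.44843$)
$f v{\left(8,a{\left(-2,-2 \right)} \right)} = \left(- \frac{100}{223}\right) 11 = - \frac{1100}{223}$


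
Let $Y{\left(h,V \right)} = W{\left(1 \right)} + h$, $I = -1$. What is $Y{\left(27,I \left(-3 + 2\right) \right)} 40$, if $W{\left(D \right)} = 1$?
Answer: $1120$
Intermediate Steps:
$Y{\left(h,V \right)} = 1 + h$
$Y{\left(27,I \left(-3 + 2\right) \right)} 40 = \left(1 + 27\right) 40 = 28 \cdot 40 = 1120$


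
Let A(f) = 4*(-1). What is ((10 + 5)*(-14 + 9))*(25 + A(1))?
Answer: -1575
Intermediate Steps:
A(f) = -4
((10 + 5)*(-14 + 9))*(25 + A(1)) = ((10 + 5)*(-14 + 9))*(25 - 4) = (15*(-5))*21 = -75*21 = -1575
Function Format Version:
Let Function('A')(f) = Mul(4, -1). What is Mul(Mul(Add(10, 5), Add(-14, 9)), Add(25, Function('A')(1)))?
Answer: -1575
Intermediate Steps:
Function('A')(f) = -4
Mul(Mul(Add(10, 5), Add(-14, 9)), Add(25, Function('A')(1))) = Mul(Mul(Add(10, 5), Add(-14, 9)), Add(25, -4)) = Mul(Mul(15, -5), 21) = Mul(-75, 21) = -1575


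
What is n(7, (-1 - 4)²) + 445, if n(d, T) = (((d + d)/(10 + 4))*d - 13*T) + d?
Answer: 134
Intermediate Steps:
n(d, T) = d - 13*T + d²/7 (n(d, T) = (((2*d)/14)*d - 13*T) + d = (((2*d)*(1/14))*d - 13*T) + d = ((d/7)*d - 13*T) + d = (d²/7 - 13*T) + d = (-13*T + d²/7) + d = d - 13*T + d²/7)
n(7, (-1 - 4)²) + 445 = (7 - 13*(-1 - 4)² + (⅐)*7²) + 445 = (7 - 13*(-5)² + (⅐)*49) + 445 = (7 - 13*25 + 7) + 445 = (7 - 325 + 7) + 445 = -311 + 445 = 134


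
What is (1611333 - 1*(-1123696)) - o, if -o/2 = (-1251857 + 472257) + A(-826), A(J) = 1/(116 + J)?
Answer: 417419294/355 ≈ 1.1758e+6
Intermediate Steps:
o = 553516001/355 (o = -2*((-1251857 + 472257) + 1/(116 - 826)) = -2*(-779600 + 1/(-710)) = -2*(-779600 - 1/710) = -2*(-553516001/710) = 553516001/355 ≈ 1.5592e+6)
(1611333 - 1*(-1123696)) - o = (1611333 - 1*(-1123696)) - 1*553516001/355 = (1611333 + 1123696) - 553516001/355 = 2735029 - 553516001/355 = 417419294/355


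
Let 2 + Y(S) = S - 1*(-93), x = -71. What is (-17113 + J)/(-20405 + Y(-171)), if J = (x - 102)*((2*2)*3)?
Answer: 19189/20485 ≈ 0.93673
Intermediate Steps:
Y(S) = 91 + S (Y(S) = -2 + (S - 1*(-93)) = -2 + (S + 93) = -2 + (93 + S) = 91 + S)
J = -2076 (J = (-71 - 102)*((2*2)*3) = -692*3 = -173*12 = -2076)
(-17113 + J)/(-20405 + Y(-171)) = (-17113 - 2076)/(-20405 + (91 - 171)) = -19189/(-20405 - 80) = -19189/(-20485) = -19189*(-1/20485) = 19189/20485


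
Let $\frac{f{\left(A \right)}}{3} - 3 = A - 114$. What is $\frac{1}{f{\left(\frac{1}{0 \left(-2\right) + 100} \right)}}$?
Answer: $- \frac{100}{33297} \approx -0.0030033$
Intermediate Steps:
$f{\left(A \right)} = -333 + 3 A$ ($f{\left(A \right)} = 9 + 3 \left(A - 114\right) = 9 + 3 \left(-114 + A\right) = 9 + \left(-342 + 3 A\right) = -333 + 3 A$)
$\frac{1}{f{\left(\frac{1}{0 \left(-2\right) + 100} \right)}} = \frac{1}{-333 + \frac{3}{0 \left(-2\right) + 100}} = \frac{1}{-333 + \frac{3}{0 + 100}} = \frac{1}{-333 + \frac{3}{100}} = \frac{1}{- \frac{33297}{100}} = - \frac{100}{33297}$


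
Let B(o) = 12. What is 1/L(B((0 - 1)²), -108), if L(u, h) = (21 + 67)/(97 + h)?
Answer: -⅛ ≈ -0.12500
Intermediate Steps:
L(u, h) = 88/(97 + h)
1/L(B((0 - 1)²), -108) = 1/(88/(97 - 108)) = 1/(88/(-11)) = 1/(88*(-1/11)) = 1/(-8) = -⅛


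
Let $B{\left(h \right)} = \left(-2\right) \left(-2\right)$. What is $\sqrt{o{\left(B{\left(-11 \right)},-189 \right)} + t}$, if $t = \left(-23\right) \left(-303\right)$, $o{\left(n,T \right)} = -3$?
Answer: $9 \sqrt{86} \approx 83.463$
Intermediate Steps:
$B{\left(h \right)} = 4$
$t = 6969$
$\sqrt{o{\left(B{\left(-11 \right)},-189 \right)} + t} = \sqrt{-3 + 6969} = \sqrt{6966} = 9 \sqrt{86}$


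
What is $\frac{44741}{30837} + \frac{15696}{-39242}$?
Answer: $\frac{635854385}{605052777} \approx 1.0509$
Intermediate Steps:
$\frac{44741}{30837} + \frac{15696}{-39242} = 44741 \cdot \frac{1}{30837} + 15696 \left(- \frac{1}{39242}\right) = \frac{44741}{30837} - \frac{7848}{19621} = \frac{635854385}{605052777}$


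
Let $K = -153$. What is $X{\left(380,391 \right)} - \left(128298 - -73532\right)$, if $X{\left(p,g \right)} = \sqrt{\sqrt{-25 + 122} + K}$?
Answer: $-201830 + i \sqrt{153 - \sqrt{97}} \approx -2.0183 \cdot 10^{5} + 11.965 i$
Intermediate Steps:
$X{\left(p,g \right)} = \sqrt{-153 + \sqrt{97}}$ ($X{\left(p,g \right)} = \sqrt{\sqrt{-25 + 122} - 153} = \sqrt{\sqrt{97} - 153} = \sqrt{-153 + \sqrt{97}}$)
$X{\left(380,391 \right)} - \left(128298 - -73532\right) = \sqrt{-153 + \sqrt{97}} - \left(128298 - -73532\right) = \sqrt{-153 + \sqrt{97}} - \left(128298 + 73532\right) = \sqrt{-153 + \sqrt{97}} - 201830 = -201830 + \sqrt{-153 + \sqrt{97}}$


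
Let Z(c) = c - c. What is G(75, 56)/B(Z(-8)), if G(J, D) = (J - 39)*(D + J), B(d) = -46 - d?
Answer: -2358/23 ≈ -102.52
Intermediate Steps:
Z(c) = 0
G(J, D) = (-39 + J)*(D + J)
G(75, 56)/B(Z(-8)) = (75² - 39*56 - 39*75 + 56*75)/(-46 - 1*0) = (5625 - 2184 - 2925 + 4200)/(-46 + 0) = 4716/(-46) = 4716*(-1/46) = -2358/23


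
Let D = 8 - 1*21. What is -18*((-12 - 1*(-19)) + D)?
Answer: 108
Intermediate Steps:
D = -13 (D = 8 - 21 = -13)
-18*((-12 - 1*(-19)) + D) = -18*((-12 - 1*(-19)) - 13) = -18*((-12 + 19) - 13) = -18*(7 - 13) = -18*(-6) = 108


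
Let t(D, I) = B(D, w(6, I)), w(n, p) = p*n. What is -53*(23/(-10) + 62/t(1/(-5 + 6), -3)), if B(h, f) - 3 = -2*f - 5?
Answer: 4293/170 ≈ 25.253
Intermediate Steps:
w(n, p) = n*p
B(h, f) = -2 - 2*f (B(h, f) = 3 + (-2*f - 5) = 3 + (-5 - 2*f) = -2 - 2*f)
t(D, I) = -2 - 12*I
-53*(23/(-10) + 62/t(1/(-5 + 6), -3)) = -53*(23/(-10) + 62/(-2 - 12*(-3))) = -53*(23*(-1/10) + 62/(-2 + 36)) = -53*(-23/10 + 62/34) = -53*(-23/10 + 62*(1/34)) = -53*(-23/10 + 31/17) = -53*(-81/170) = 4293/170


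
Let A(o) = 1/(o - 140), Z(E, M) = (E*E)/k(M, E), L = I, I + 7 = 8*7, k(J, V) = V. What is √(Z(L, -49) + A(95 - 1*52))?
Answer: 12*√3201/97 ≈ 6.9993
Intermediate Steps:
I = 49 (I = -7 + 8*7 = -7 + 56 = 49)
L = 49
Z(E, M) = E (Z(E, M) = (E*E)/E = E²/E = E)
A(o) = 1/(-140 + o)
√(Z(L, -49) + A(95 - 1*52)) = √(49 + 1/(-140 + (95 - 1*52))) = √(49 + 1/(-140 + (95 - 52))) = √(49 + 1/(-140 + 43)) = √(49 + 1/(-97)) = √(49 - 1/97) = √(4752/97) = 12*√3201/97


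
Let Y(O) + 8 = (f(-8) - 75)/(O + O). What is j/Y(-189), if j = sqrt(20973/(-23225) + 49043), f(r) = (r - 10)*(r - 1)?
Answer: -126*sqrt(1058133510158)/4816865 ≈ -26.908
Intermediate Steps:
f(r) = (-1 + r)*(-10 + r) (f(r) = (-10 + r)*(-1 + r) = (-1 + r)*(-10 + r))
Y(O) = -8 + 87/(2*O) (Y(O) = -8 + ((10 + (-8)**2 - 11*(-8)) - 75)/(O + O) = -8 + ((10 + 64 + 88) - 75)/((2*O)) = -8 + (162 - 75)*(1/(2*O)) = -8 + 87*(1/(2*O)) = -8 + 87/(2*O))
j = sqrt(1058133510158)/4645 (j = sqrt(20973*(-1/23225) + 49043) = sqrt(-20973/23225 + 49043) = sqrt(1139002702/23225) = sqrt(1058133510158)/4645 ≈ 221.45)
j/Y(-189) = (sqrt(1058133510158)/4645)/(-8 + (87/2)/(-189)) = (sqrt(1058133510158)/4645)/(-8 + (87/2)*(-1/189)) = (sqrt(1058133510158)/4645)/(-8 - 29/126) = (sqrt(1058133510158)/4645)/(-1037/126) = (sqrt(1058133510158)/4645)*(-126/1037) = -126*sqrt(1058133510158)/4816865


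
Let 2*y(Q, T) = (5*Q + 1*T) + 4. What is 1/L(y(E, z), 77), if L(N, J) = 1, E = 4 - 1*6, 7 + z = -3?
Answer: 1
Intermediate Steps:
z = -10 (z = -7 - 3 = -10)
E = -2 (E = 4 - 6 = -2)
y(Q, T) = 2 + T/2 + 5*Q/2 (y(Q, T) = ((5*Q + 1*T) + 4)/2 = ((5*Q + T) + 4)/2 = ((T + 5*Q) + 4)/2 = (4 + T + 5*Q)/2 = 2 + T/2 + 5*Q/2)
1/L(y(E, z), 77) = 1/1 = 1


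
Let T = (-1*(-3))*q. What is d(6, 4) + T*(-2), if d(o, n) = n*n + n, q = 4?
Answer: -4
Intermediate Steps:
T = 12 (T = -1*(-3)*4 = 3*4 = 12)
d(o, n) = n + n**2 (d(o, n) = n**2 + n = n + n**2)
d(6, 4) + T*(-2) = 4*(1 + 4) + 12*(-2) = 4*5 - 24 = 20 - 24 = -4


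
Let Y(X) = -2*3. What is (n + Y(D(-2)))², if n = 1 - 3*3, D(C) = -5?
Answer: 196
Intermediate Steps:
Y(X) = -6
n = -8 (n = 1 - 9 = -8)
(n + Y(D(-2)))² = (-8 - 6)² = (-14)² = 196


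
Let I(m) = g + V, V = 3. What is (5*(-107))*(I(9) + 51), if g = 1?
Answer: -29425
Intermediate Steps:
I(m) = 4 (I(m) = 1 + 3 = 4)
(5*(-107))*(I(9) + 51) = (5*(-107))*(4 + 51) = -535*55 = -29425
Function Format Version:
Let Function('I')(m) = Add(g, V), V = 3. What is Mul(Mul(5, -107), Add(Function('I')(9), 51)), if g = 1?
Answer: -29425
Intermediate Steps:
Function('I')(m) = 4 (Function('I')(m) = Add(1, 3) = 4)
Mul(Mul(5, -107), Add(Function('I')(9), 51)) = Mul(Mul(5, -107), Add(4, 51)) = Mul(-535, 55) = -29425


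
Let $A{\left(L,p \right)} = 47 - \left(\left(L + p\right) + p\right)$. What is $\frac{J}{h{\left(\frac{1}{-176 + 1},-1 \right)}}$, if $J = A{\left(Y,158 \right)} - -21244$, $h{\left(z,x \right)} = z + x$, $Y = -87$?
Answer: $- \frac{1842925}{88} \approx -20942.0$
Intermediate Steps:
$h{\left(z,x \right)} = x + z$
$A{\left(L,p \right)} = 47 - L - 2 p$ ($A{\left(L,p \right)} = 47 - \left(L + 2 p\right) = 47 - L - 2 p$)
$J = 21062$ ($J = \left(47 - -87 - 316\right) - -21244 = \left(47 + 87 - 316\right) + 21244 = -182 + 21244 = 21062$)
$\frac{J}{h{\left(\frac{1}{-176 + 1},-1 \right)}} = \frac{21062}{-1 + \frac{1}{-176 + 1}} = \frac{21062}{-1 + \frac{1}{-175}} = \frac{21062}{-1 - \frac{1}{175}} = \frac{21062}{- \frac{176}{175}} = 21062 \left(- \frac{175}{176}\right) = - \frac{1842925}{88}$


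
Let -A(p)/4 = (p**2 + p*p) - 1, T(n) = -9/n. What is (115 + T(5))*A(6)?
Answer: -160744/5 ≈ -32149.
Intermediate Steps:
A(p) = 4 - 8*p**2 (A(p) = -4*((p**2 + p*p) - 1) = -4*((p**2 + p**2) - 1) = -4*(2*p**2 - 1) = -4*(-1 + 2*p**2) = 4 - 8*p**2)
(115 + T(5))*A(6) = (115 - 9/5)*(4 - 8*6**2) = (115 - 9*1/5)*(4 - 8*36) = (115 - 9/5)*(4 - 288) = (566/5)*(-284) = -160744/5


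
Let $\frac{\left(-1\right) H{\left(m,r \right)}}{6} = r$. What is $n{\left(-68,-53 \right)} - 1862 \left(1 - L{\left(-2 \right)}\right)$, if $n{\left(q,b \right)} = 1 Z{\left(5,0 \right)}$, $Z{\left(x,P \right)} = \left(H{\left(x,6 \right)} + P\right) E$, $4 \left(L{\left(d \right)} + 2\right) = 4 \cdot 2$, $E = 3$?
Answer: $-1970$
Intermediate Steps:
$H{\left(m,r \right)} = - 6 r$
$L{\left(d \right)} = 0$ ($L{\left(d \right)} = -2 + \frac{4 \cdot 2}{4} = -2 + \frac{1}{4} \cdot 8 = -2 + 2 = 0$)
$Z{\left(x,P \right)} = -108 + 3 P$ ($Z{\left(x,P \right)} = \left(\left(-6\right) 6 + P\right) 3 = \left(-36 + P\right) 3 = -108 + 3 P$)
$n{\left(q,b \right)} = -108$ ($n{\left(q,b \right)} = 1 \left(-108 + 3 \cdot 0\right) = 1 \left(-108 + 0\right) = 1 \left(-108\right) = -108$)
$n{\left(-68,-53 \right)} - 1862 \left(1 - L{\left(-2 \right)}\right) = -108 - 1862 \left(1 - 0\right) = -108 - 1862 \left(1 + 0\right) = -108 - 1862 \cdot 1 = -108 - 1862 = -1970$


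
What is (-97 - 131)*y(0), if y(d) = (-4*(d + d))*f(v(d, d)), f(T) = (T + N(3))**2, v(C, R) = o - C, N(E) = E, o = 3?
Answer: 0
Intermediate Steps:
v(C, R) = 3 - C
f(T) = (3 + T)**2 (f(T) = (T + 3)**2 = (3 + T)**2)
y(d) = -8*d*(6 - d)**2 (y(d) = (-4*(d + d))*(3 + (3 - d))**2 = (-8*d)*(6 - d)**2 = -8*d*(6 - d)**2)
(-97 - 131)*y(0) = (-97 - 131)*(-8*0*(-6 + 0)**2) = -(-1824)*0*(-6)**2 = -(-1824)*0*36 = -228*0 = 0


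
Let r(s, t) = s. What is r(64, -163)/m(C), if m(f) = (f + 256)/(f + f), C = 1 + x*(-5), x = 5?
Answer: -384/29 ≈ -13.241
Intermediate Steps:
C = -24 (C = 1 + 5*(-5) = 1 - 25 = -24)
m(f) = (256 + f)/(2*f) (m(f) = (256 + f)/((2*f)) = (256 + f)*(1/(2*f)) = (256 + f)/(2*f))
r(64, -163)/m(C) = 64/(((½)*(256 - 24)/(-24))) = 64/(((½)*(-1/24)*232)) = 64/(-29/6) = 64*(-6/29) = -384/29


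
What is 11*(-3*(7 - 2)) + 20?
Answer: -145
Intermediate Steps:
11*(-3*(7 - 2)) + 20 = 11*(-3*5) + 20 = 11*(-15) + 20 = -165 + 20 = -145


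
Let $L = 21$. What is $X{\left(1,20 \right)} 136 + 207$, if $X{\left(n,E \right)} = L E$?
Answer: $57327$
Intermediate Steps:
$X{\left(n,E \right)} = 21 E$
$X{\left(1,20 \right)} 136 + 207 = 21 \cdot 20 \cdot 136 + 207 = 420 \cdot 136 + 207 = 57120 + 207 = 57327$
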